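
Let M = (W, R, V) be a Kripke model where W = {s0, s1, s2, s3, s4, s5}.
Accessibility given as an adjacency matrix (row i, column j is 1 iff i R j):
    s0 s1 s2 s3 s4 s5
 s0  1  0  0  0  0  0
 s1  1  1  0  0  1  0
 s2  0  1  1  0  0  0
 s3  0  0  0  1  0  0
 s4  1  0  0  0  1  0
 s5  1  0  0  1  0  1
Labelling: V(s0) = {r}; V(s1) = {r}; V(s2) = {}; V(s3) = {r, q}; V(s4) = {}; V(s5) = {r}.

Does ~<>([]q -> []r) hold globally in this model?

Let φ = ~<>([]q -> []r). Evaluate φ at each world:
  s0 (successors {s0}): φ is false.
  s1 (successors {s0, s1, s4}): φ is false.
  s2 (successors {s1, s2}): φ is false.
  s3 (successors {s3}): φ is false.
  s4 (successors {s0, s4}): φ is false.
  s5 (successors {s0, s3, s5}): φ is false.
Detail at s0 (counterexample):
  At s0: <>([]q -> []r) is true, so ~<>([]q -> []r) is false.
    At s0: <>([]q -> []r) requires []q -> []r at some successor in {s0}.
      []q -> []r holds at s0, so <>([]q -> []r) is true at s0.

No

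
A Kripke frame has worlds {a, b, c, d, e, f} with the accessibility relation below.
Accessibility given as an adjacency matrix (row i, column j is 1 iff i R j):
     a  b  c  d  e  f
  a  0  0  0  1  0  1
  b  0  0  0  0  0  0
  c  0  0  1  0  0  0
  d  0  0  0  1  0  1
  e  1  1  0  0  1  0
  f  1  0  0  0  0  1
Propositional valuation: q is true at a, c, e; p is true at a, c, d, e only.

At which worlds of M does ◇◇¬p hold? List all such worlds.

a, d, e, f

Recall that ◇ψ holds at a world iff ψ holds at some accessible world.
Let φ = ◇◇¬p. Evaluate φ at each world:
  a (successors {d, f}): φ is true.
  b (successors ∅): φ is false.
  c (successors {c}): φ is false.
  d (successors {d, f}): φ is true.
  e (successors {a, b, e}): φ is true.
  f (successors {a, f}): φ is true.
For instance, at a:
  At a: ◇◇¬p requires ◇¬p at some successor in {d, f}.
    ◇¬p holds at d, so ◇◇¬p is true at a.
      At d: ◇¬p requires ¬p at some successor in {d, f}.
        ¬p holds at f, so ◇¬p is true at d.
Satisfying worlds: {a, d, e, f}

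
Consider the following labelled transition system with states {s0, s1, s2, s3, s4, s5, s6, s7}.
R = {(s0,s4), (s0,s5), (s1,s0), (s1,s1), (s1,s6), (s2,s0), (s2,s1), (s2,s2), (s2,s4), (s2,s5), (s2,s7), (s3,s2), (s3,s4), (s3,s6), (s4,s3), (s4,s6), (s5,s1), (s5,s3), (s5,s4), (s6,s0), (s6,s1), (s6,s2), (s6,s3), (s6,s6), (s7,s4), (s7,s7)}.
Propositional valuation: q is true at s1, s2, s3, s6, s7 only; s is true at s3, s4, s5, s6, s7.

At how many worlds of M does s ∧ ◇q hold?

Let φ = s ∧ ◇q. Evaluate φ at each world:
  s0 (successors {s4, s5}): φ is false.
  s1 (successors {s0, s1, s6}): φ is false.
  s2 (successors {s0, s1, s2, s4, s5, s7}): φ is false.
  s3 (successors {s2, s4, s6}): φ is true.
  s4 (successors {s3, s6}): φ is true.
  s5 (successors {s1, s3, s4}): φ is true.
  s6 (successors {s0, s1, s2, s3, s6}): φ is true.
  s7 (successors {s4, s7}): φ is true.
For instance, at s5:
  At s5: s is true, ◇q is true, so s ∧ ◇q is true.
    At s5: ◇q requires q at some successor in {s1, s3, s4}.
      q holds at s1, so ◇q is true at s5.
Satisfying worlds: {s3, s4, s5, s6, s7}

5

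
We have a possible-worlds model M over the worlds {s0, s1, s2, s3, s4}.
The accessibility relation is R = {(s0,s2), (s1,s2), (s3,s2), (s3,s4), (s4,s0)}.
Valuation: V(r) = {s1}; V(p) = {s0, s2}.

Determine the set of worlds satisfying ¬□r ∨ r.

s0, s1, s3, s4

Let φ = ¬□r ∨ r. Evaluate φ at each world:
  s0 (successors {s2}): φ is true.
  s1 (successors {s2}): φ is true.
  s2 (successors ∅): φ is false.
  s3 (successors {s2, s4}): φ is true.
  s4 (successors {s0}): φ is true.
For instance, at s3:
  At s3: ¬□r is true, r is false, so ¬□r ∨ r is true.
    At s3: □r is false, so ¬□r is true.
      At s3: □r requires r at every successor {s2, s4}.
        r fails at s2, so □r is false at s3.
Satisfying worlds: {s0, s1, s3, s4}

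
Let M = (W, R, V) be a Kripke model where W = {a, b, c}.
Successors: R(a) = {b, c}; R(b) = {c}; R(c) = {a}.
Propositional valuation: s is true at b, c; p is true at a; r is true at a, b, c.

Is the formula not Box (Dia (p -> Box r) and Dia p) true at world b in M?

No

At b: Box (Dia (p -> Box r) and Dia p) is true, so not Box (Dia (p -> Box r) and Dia p) is false.
  At b: Box (Dia (p -> Box r) and Dia p) requires Dia (p -> Box r) and Dia p at every successor {c}.
      At c: Dia (p -> Box r) is true, Dia p is true, so Dia (p -> Box r) and Dia p is true.
  So Box (Dia (p -> Box r) and Dia p) is true at b.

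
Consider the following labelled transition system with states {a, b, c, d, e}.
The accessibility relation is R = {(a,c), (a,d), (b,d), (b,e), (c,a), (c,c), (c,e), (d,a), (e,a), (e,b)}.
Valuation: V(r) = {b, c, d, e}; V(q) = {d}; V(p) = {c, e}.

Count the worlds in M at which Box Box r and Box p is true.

Recall that Box ψ holds at a world iff ψ holds at every accessible world, and Dia ψ holds iff ψ holds at some accessible world.
Let φ = Box Box r and Box p. Evaluate φ at each world:
  a (successors {c, d}): φ is false.
  b (successors {d, e}): φ is false.
  c (successors {a, c, e}): φ is false.
  d (successors {a}): φ is false.
  e (successors {a, b}): φ is false.
For instance, at b:
  At b: Box Box r is false, Box p is false, so Box Box r and Box p is false.
    At b: Box Box r requires Box r at every successor {d, e}.
      Box r fails at d, so Box Box r is false at b.
    At b: Box p requires p at every successor {d, e}.
      p fails at d, so Box p is false at b.
Satisfying worlds: none.

0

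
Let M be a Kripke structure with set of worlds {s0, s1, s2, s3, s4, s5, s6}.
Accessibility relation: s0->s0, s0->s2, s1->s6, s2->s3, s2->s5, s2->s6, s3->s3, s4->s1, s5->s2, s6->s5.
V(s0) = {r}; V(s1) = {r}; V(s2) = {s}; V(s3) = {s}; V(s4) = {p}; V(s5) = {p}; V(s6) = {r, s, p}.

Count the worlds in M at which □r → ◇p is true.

Let φ = □r → ◇p. Evaluate φ at each world:
  s0 (successors {s0, s2}): φ is true.
  s1 (successors {s6}): φ is true.
  s2 (successors {s3, s5, s6}): φ is true.
  s3 (successors {s3}): φ is true.
  s4 (successors {s1}): φ is false.
  s5 (successors {s2}): φ is true.
  s6 (successors {s5}): φ is true.
For instance, at s5:
  At s5: □r is false, ◇p is false, so □r → ◇p is true.
    At s5: □r requires r at every successor {s2}.
      r fails at s2, so □r is false at s5.
    At s5: ◇p requires p at some successor in {s2}.
      At s2: p is false.
    So ◇p is false at s5.
Satisfying worlds: {s0, s1, s2, s3, s5, s6}

6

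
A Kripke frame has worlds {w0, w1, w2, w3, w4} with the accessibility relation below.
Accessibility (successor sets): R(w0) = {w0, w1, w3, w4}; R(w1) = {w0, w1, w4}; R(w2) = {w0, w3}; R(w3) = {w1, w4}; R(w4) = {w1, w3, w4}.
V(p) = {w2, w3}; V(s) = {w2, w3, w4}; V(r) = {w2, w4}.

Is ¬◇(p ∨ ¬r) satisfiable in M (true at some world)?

No

Let φ = ¬◇(p ∨ ¬r). Evaluate φ at each world:
  w0 (successors {w0, w1, w3, w4}): φ is false.
  w1 (successors {w0, w1, w4}): φ is false.
  w2 (successors {w0, w3}): φ is false.
  w3 (successors {w1, w4}): φ is false.
  w4 (successors {w1, w3, w4}): φ is false.
For instance, at w1:
  At w1: ◇(p ∨ ¬r) is true, so ¬◇(p ∨ ¬r) is false.
    At w1: ◇(p ∨ ¬r) requires p ∨ ¬r at some successor in {w0, w1, w4}.
      p ∨ ¬r holds at w0, so ◇(p ∨ ¬r) is true at w1.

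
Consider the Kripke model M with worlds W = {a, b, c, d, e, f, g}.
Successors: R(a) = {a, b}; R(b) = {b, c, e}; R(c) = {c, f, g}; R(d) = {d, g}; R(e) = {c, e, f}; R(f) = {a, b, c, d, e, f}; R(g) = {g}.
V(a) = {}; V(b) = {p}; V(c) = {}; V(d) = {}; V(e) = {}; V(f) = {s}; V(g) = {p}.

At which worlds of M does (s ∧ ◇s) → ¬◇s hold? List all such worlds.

a, b, c, d, e, g

Recall that ◇ψ holds at a world iff ψ holds at some accessible world.
Let φ = (s ∧ ◇s) → ¬◇s. Evaluate φ at each world:
  a (successors {a, b}): φ is true.
  b (successors {b, c, e}): φ is true.
  c (successors {c, f, g}): φ is true.
  d (successors {d, g}): φ is true.
  e (successors {c, e, f}): φ is true.
  f (successors {a, b, c, d, e, f}): φ is false.
  g (successors {g}): φ is true.
For instance, at a:
  At a: s ∧ ◇s is false, ¬◇s is true, so (s ∧ ◇s) → ¬◇s is true.
    At a: s is false, ◇s is false, so s ∧ ◇s is false.
      At a: ◇s requires s at some successor in {a, b}.
        At a: s is false.
        At b: s is false.
      So ◇s is false at a.
    At a: ◇s is false, so ¬◇s is true.
      At a: ◇s requires s at some successor in {a, b}.
        At a: s is false.
        At b: s is false.
      So ◇s is false at a.
Satisfying worlds: {a, b, c, d, e, g}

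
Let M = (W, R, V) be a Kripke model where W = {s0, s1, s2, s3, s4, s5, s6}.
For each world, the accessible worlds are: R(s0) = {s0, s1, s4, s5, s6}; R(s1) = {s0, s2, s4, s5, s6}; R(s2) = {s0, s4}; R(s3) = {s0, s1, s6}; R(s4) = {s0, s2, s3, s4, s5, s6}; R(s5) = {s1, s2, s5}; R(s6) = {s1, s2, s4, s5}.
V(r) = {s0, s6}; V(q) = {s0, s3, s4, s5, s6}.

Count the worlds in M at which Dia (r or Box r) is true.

5

Recall that Box ψ holds at a world iff ψ holds at every accessible world, and Dia ψ holds iff ψ holds at some accessible world.
Let φ = Dia (r or Box r). Evaluate φ at each world:
  s0 (successors {s0, s1, s4, s5, s6}): φ is true.
  s1 (successors {s0, s2, s4, s5, s6}): φ is true.
  s2 (successors {s0, s4}): φ is true.
  s3 (successors {s0, s1, s6}): φ is true.
  s4 (successors {s0, s2, s3, s4, s5, s6}): φ is true.
  s5 (successors {s1, s2, s5}): φ is false.
  s6 (successors {s1, s2, s4, s5}): φ is false.
For instance, at s1:
  At s1: Dia (r or Box r) requires r or Box r at some successor in {s0, s2, s4, s5, s6}.
    r or Box r holds at s0, so Dia (r or Box r) is true at s1.
      At s0: r is true, Box r is false, so r or Box r is true.
Satisfying worlds: {s0, s1, s2, s3, s4}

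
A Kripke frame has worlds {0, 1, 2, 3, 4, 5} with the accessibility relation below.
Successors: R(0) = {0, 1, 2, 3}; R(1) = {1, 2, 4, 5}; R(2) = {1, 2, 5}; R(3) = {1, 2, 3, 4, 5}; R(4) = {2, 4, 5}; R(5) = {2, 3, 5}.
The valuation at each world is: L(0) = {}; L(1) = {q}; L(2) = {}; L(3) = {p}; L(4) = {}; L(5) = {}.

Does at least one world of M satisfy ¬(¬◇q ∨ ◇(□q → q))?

Recall that □ψ holds at a world iff ψ holds at every accessible world, and ◇ψ holds iff ψ holds at some accessible world.
Let φ = ¬(¬◇q ∨ ◇(□q → q)). Evaluate φ at each world:
  0 (successors {0, 1, 2, 3}): φ is false.
  1 (successors {1, 2, 4, 5}): φ is false.
  2 (successors {1, 2, 5}): φ is false.
  3 (successors {1, 2, 3, 4, 5}): φ is false.
  4 (successors {2, 4, 5}): φ is false.
  5 (successors {2, 3, 5}): φ is false.
For instance, at 0:
  At 0: ¬◇q ∨ ◇(□q → q) is true, so ¬(¬◇q ∨ ◇(□q → q)) is false.
    At 0: ¬◇q is false, ◇(□q → q) is true, so ¬◇q ∨ ◇(□q → q) is true.
      At 0: ◇q is true, so ¬◇q is false.
      At 0: ◇(□q → q) requires □q → q at some successor in {0, 1, 2, 3}.
        □q → q holds at 0, so ◇(□q → q) is true at 0.

No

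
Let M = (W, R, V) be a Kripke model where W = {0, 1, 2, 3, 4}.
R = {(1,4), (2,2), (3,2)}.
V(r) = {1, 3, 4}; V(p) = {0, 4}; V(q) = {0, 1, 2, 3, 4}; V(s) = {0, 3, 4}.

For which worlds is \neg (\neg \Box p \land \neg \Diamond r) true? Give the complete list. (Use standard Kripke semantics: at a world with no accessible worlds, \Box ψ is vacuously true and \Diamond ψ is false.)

0, 1, 4

Recall that \Box ψ holds at a world iff ψ holds at every accessible world, and \Diamond ψ holds iff ψ holds at some accessible world.
Let φ = \neg (\neg \Box p \land \neg \Diamond r). Evaluate φ at each world:
  0 (successors ∅): φ is true.
  1 (successors {4}): φ is true.
  2 (successors {2}): φ is false.
  3 (successors {2}): φ is false.
  4 (successors ∅): φ is true.
For instance, at 3:
  At 3: \neg \Box p \land \neg \Diamond r is true, so \neg (\neg \Box p \land \neg \Diamond r) is false.
    At 3: \neg \Box p is true, \neg \Diamond r is true, so \neg \Box p \land \neg \Diamond r is true.
      At 3: \Box p is false, so \neg \Box p is true.
      At 3: \Diamond r is false, so \neg \Diamond r is true.
Satisfying worlds: {0, 1, 4}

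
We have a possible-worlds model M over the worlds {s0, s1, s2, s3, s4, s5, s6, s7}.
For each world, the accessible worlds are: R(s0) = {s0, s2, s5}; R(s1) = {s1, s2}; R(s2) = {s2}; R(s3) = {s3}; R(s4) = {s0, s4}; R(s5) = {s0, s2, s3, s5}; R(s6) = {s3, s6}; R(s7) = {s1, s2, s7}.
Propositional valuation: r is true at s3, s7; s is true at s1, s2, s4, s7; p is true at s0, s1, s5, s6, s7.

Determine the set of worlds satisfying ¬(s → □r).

s1, s2, s4, s7

Let φ = ¬(s → □r). Evaluate φ at each world:
  s0 (successors {s0, s2, s5}): φ is false.
  s1 (successors {s1, s2}): φ is true.
  s2 (successors {s2}): φ is true.
  s3 (successors {s3}): φ is false.
  s4 (successors {s0, s4}): φ is true.
  s5 (successors {s0, s2, s3, s5}): φ is false.
  s6 (successors {s3, s6}): φ is false.
  s7 (successors {s1, s2, s7}): φ is true.
For instance, at s4:
  At s4: s → □r is false, so ¬(s → □r) is true.
    At s4: s is true, □r is false, so s → □r is false.
      At s4: □r requires r at every successor {s0, s4}.
        r fails at s0, so □r is false at s4.
Satisfying worlds: {s1, s2, s4, s7}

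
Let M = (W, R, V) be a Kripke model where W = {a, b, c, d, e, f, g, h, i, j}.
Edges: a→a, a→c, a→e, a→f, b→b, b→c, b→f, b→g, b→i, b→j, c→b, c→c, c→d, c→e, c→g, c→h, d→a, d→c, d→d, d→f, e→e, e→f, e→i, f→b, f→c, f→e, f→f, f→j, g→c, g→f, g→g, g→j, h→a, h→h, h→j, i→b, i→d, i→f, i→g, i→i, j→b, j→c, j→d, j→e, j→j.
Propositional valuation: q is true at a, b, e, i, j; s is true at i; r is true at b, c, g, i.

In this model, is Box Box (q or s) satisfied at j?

At j: Box Box (q or s) requires Box (q or s) at every successor {b, c, d, e, j}.
  Box (q or s) fails at b, so Box Box (q or s) is false at j.
    At b: Box (q or s) requires q or s at every successor {b, c, f, g, i, j}.
      q or s fails at c, so Box (q or s) is false at b.

No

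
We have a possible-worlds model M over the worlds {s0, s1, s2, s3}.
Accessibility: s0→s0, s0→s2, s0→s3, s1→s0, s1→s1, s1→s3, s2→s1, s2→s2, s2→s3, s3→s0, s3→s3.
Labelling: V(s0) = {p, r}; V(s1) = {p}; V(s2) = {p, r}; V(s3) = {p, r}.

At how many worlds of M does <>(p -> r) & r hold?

3

Recall that <>ψ holds at a world iff ψ holds at some accessible world.
Let φ = <>(p -> r) & r. Evaluate φ at each world:
  s0 (successors {s0, s2, s3}): φ is true.
  s1 (successors {s0, s1, s3}): φ is false.
  s2 (successors {s1, s2, s3}): φ is true.
  s3 (successors {s0, s3}): φ is true.
For instance, at s1:
  At s1: <>(p -> r) is true, r is false, so <>(p -> r) & r is false.
    At s1: <>(p -> r) requires p -> r at some successor in {s0, s1, s3}.
      p -> r holds at s0, so <>(p -> r) is true at s1.
Satisfying worlds: {s0, s2, s3}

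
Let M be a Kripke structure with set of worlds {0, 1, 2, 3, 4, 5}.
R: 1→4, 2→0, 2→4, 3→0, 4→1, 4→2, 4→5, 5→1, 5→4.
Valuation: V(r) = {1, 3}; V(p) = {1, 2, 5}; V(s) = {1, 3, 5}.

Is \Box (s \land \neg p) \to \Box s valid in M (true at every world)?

Let φ = \Box (s \land \neg p) \to \Box s. Evaluate φ at each world:
  0 (successors ∅): φ is true.
  1 (successors {4}): φ is true.
  2 (successors {0, 4}): φ is true.
  3 (successors {0}): φ is true.
  4 (successors {1, 2, 5}): φ is true.
  5 (successors {1, 4}): φ is true.
For instance, at 3:
  At 3: \Box (s \land \neg p) is false, \Box s is false, so \Box (s \land \neg p) \to \Box s is true.
    At 3: \Box (s \land \neg p) requires s \land \neg p at every successor {0}.
      s \land \neg p fails at 0, so \Box (s \land \neg p) is false at 3.
    At 3: \Box s requires s at every successor {0}.
      s fails at 0, so \Box s is false at 3.

Yes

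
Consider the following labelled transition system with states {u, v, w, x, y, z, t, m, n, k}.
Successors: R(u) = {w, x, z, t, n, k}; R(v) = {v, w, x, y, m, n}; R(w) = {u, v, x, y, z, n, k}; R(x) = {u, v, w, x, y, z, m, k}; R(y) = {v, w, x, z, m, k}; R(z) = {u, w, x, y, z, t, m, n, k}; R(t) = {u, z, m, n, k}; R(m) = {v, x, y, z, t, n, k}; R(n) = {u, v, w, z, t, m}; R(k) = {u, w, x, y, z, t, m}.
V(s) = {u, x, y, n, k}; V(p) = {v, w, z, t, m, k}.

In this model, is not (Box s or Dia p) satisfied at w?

No

Recall that Box ψ holds at a world iff ψ holds at every accessible world, and Dia ψ holds iff ψ holds at some accessible world.
At w: Box s or Dia p is true, so not (Box s or Dia p) is false.
  At w: Box s is false, Dia p is true, so Box s or Dia p is true.
    At w: Box s requires s at every successor {u, v, x, y, z, n, k}.
      s fails at v, so Box s is false at w.
    At w: Dia p requires p at some successor in {u, v, x, y, z, n, k}.
      p holds at v, so Dia p is true at w.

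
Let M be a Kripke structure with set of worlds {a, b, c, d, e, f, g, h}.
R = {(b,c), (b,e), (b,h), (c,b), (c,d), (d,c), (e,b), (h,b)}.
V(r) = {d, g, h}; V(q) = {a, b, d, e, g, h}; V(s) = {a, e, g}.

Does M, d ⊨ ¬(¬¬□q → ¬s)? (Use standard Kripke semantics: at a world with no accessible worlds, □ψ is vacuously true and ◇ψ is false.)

No

At d: ¬¬□q → ¬s is true, so ¬(¬¬□q → ¬s) is false.
  At d: ¬¬□q is false, ¬s is true, so ¬¬□q → ¬s is true.
    At d: ¬□q is true, so ¬¬□q is false.
      At d: □q is false, so ¬□q is true.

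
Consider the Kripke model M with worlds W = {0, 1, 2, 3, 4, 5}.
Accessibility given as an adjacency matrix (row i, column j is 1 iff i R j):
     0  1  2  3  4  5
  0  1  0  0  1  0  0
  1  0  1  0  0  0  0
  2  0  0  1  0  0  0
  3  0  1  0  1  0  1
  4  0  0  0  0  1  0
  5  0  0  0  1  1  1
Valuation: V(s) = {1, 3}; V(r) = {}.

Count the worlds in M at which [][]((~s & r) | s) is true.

1

Let φ = [][]((~s & r) | s). Evaluate φ at each world:
  0 (successors {0, 3}): φ is false.
  1 (successors {1}): φ is true.
  2 (successors {2}): φ is false.
  3 (successors {1, 3, 5}): φ is false.
  4 (successors {4}): φ is false.
  5 (successors {3, 4, 5}): φ is false.
For instance, at 3:
  At 3: [][]((~s & r) | s) requires []((~s & r) | s) at every successor {1, 3, 5}.
    []((~s & r) | s) fails at 3, so [][]((~s & r) | s) is false at 3.
      At 3: []((~s & r) | s) requires (~s & r) | s at every successor {1, 3, 5}.
        (~s & r) | s fails at 5, so []((~s & r) | s) is false at 3.
Satisfying worlds: {1}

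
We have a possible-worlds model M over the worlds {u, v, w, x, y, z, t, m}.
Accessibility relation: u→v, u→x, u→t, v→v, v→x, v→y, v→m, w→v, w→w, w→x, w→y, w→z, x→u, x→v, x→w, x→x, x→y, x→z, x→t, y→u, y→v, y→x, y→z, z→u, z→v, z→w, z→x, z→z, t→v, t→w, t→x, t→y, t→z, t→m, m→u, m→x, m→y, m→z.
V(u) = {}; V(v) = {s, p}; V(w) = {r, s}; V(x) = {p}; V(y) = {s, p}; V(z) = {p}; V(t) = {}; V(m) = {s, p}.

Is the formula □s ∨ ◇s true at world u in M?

Recall that □ψ holds at a world iff ψ holds at every accessible world, and ◇ψ holds iff ψ holds at some accessible world.
At u: □s is false, ◇s is true, so □s ∨ ◇s is true.
  At u: □s requires s at every successor {v, x, t}.
    s fails at x, so □s is false at u.
  At u: ◇s requires s at some successor in {v, x, t}.
    s holds at v, so ◇s is true at u.

Yes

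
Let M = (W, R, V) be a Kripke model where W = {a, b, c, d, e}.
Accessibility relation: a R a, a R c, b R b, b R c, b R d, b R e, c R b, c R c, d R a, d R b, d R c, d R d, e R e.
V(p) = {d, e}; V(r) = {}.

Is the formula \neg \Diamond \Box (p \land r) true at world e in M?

Recall that \Box ψ holds at a world iff ψ holds at every accessible world, and \Diamond ψ holds iff ψ holds at some accessible world.
At e: \Diamond \Box (p \land r) is false, so \neg \Diamond \Box (p \land r) is true.
  At e: \Diamond \Box (p \land r) requires \Box (p \land r) at some successor in {e}.
    At e: \Box (p \land r) is false.
  So \Diamond \Box (p \land r) is false at e.

Yes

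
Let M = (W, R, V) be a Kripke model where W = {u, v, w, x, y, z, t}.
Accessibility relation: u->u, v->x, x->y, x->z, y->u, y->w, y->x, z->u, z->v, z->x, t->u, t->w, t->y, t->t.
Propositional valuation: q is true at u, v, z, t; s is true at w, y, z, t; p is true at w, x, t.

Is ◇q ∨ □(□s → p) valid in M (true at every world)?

Let φ = ◇q ∨ □(□s → p). Evaluate φ at each world:
  u (successors {u}): φ is true.
  v (successors {x}): φ is true.
  w (successors ∅): φ is true.
  x (successors {y, z}): φ is true.
  y (successors {u, w, x}): φ is true.
  z (successors {u, v, x}): φ is true.
  t (successors {u, w, y, t}): φ is true.
For instance, at t:
  At t: ◇q is true, □(□s → p) is true, so ◇q ∨ □(□s → p) is true.
    At t: ◇q requires q at some successor in {u, w, y, t}.
      q holds at u, so ◇q is true at t.
    At t: □(□s → p) requires □s → p at every successor {u, w, y, t}.
      At u: □s → p is true.
      At w: □s → p is true.
      At y: □s → p is true.
      At t: □s → p is true.
    So □(□s → p) is true at t.

Yes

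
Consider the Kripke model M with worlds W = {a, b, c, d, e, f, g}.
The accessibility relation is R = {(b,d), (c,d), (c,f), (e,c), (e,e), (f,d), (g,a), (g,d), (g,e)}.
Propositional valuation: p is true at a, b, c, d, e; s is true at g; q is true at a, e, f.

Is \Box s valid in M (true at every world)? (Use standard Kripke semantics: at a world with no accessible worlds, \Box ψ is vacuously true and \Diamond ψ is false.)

No

Let φ = \Box s. Evaluate φ at each world:
  a (successors ∅): φ is true.
  b (successors {d}): φ is false.
  c (successors {d, f}): φ is false.
  d (successors ∅): φ is true.
  e (successors {c, e}): φ is false.
  f (successors {d}): φ is false.
  g (successors {a, d, e}): φ is false.
Detail at b (counterexample):
  At b: \Box s requires s at every successor {d}.
    s fails at d, so \Box s is false at b.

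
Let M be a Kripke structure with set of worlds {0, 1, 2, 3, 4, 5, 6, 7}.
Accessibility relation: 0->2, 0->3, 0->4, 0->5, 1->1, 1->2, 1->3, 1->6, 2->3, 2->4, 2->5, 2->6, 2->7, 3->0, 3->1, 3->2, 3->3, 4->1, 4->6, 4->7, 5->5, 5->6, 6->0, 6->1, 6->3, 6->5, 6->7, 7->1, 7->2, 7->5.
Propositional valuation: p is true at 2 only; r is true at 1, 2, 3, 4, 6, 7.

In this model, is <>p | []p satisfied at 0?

Recall that []ψ holds at a world iff ψ holds at every accessible world, and <>ψ holds iff ψ holds at some accessible world.
At 0: <>p is true, []p is false, so <>p | []p is true.
  At 0: <>p requires p at some successor in {2, 3, 4, 5}.
    p holds at 2, so <>p is true at 0.
  At 0: []p requires p at every successor {2, 3, 4, 5}.
    p fails at 3, so []p is false at 0.

Yes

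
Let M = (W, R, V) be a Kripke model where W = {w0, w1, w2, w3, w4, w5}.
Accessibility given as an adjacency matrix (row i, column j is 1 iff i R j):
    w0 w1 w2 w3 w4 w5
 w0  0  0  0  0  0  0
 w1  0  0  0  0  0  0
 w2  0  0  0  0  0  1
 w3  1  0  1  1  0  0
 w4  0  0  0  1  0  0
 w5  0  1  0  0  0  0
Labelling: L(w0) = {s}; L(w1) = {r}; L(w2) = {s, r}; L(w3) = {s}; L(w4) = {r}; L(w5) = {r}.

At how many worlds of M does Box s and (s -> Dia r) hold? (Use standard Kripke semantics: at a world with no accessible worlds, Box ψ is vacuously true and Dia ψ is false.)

3

Let φ = Box s and (s -> Dia r). Evaluate φ at each world:
  w0 (successors ∅): φ is false.
  w1 (successors ∅): φ is true.
  w2 (successors {w5}): φ is false.
  w3 (successors {w0, w2, w3}): φ is true.
  w4 (successors {w3}): φ is true.
  w5 (successors {w1}): φ is false.
For instance, at w5:
  At w5: Box s is false, s -> Dia r is true, so Box s and (s -> Dia r) is false.
    At w5: Box s requires s at every successor {w1}.
      s fails at w1, so Box s is false at w5.
    At w5: s is false, Dia r is true, so s -> Dia r is true.
      At w5: Dia r requires r at some successor in {w1}.
        r holds at w1, so Dia r is true at w5.
Satisfying worlds: {w1, w3, w4}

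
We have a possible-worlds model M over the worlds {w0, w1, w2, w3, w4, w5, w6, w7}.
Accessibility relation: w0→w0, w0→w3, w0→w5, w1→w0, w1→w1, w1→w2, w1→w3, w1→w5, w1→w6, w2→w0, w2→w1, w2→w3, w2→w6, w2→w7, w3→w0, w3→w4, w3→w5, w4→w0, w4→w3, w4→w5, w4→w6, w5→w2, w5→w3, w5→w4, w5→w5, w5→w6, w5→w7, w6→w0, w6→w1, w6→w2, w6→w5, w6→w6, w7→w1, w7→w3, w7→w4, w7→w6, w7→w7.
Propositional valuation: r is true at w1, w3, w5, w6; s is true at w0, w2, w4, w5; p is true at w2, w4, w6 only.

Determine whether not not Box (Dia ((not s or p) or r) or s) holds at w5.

At w5: not Box (Dia ((not s or p) or r) or s) is false, so not not Box (Dia ((not s or p) or r) or s) is true.
  At w5: Box (Dia ((not s or p) or r) or s) is true, so not Box (Dia ((not s or p) or r) or s) is false.
    At w5: Box (Dia ((not s or p) or r) or s) requires Dia ((not s or p) or r) or s at every successor {w2, w3, w4, w5, w6, w7}.
      At w2: Dia ((not s or p) or r) or s is true.
      At w3: Dia ((not s or p) or r) or s is true.
      At w4: Dia ((not s or p) or r) or s is true.
      At w5: Dia ((not s or p) or r) or s is true.
      At w6: Dia ((not s or p) or r) or s is true.
      At w7: Dia ((not s or p) or r) or s is true.
    So Box (Dia ((not s or p) or r) or s) is true at w5.

Yes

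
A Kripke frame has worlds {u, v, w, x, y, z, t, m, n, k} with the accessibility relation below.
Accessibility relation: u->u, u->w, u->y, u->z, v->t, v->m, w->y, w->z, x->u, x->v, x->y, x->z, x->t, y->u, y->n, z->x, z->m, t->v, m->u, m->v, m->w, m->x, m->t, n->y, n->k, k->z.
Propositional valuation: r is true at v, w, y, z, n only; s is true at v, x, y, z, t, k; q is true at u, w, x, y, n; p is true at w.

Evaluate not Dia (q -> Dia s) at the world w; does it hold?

At w: Dia (q -> Dia s) is true, so not Dia (q -> Dia s) is false.
  At w: Dia (q -> Dia s) requires q -> Dia s at some successor in {y, z}.
    q -> Dia s holds at z, so Dia (q -> Dia s) is true at w.
      At z: q is false, Dia s is true, so q -> Dia s is true.

No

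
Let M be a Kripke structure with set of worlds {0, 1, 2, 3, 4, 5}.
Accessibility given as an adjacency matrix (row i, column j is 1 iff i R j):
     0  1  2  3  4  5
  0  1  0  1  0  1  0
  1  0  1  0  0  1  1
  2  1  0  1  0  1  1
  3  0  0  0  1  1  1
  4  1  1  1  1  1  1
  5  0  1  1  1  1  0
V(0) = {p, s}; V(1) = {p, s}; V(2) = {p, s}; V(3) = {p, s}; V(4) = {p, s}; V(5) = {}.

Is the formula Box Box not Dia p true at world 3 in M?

At 3: Box Box not Dia p requires Box not Dia p at every successor {3, 4, 5}.
  Box not Dia p fails at 3, so Box Box not Dia p is false at 3.
    At 3: Box not Dia p requires not Dia p at every successor {3, 4, 5}.
      not Dia p fails at 3, so Box not Dia p is false at 3.

No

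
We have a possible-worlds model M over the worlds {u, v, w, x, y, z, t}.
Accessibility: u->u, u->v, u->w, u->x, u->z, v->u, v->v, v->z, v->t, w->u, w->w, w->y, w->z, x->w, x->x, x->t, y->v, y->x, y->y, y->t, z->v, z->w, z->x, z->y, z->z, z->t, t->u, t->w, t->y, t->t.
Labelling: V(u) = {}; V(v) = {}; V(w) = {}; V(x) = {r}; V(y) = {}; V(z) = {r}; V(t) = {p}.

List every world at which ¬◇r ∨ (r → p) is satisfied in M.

Recall that ◇ψ holds at a world iff ψ holds at some accessible world.
Let φ = ¬◇r ∨ (r → p). Evaluate φ at each world:
  u (successors {u, v, w, x, z}): φ is true.
  v (successors {u, v, z, t}): φ is true.
  w (successors {u, w, y, z}): φ is true.
  x (successors {w, x, t}): φ is false.
  y (successors {v, x, y, t}): φ is true.
  z (successors {v, w, x, y, z, t}): φ is false.
  t (successors {u, w, y, t}): φ is true.
For instance, at v:
  At v: ¬◇r is false, r → p is true, so ¬◇r ∨ (r → p) is true.
    At v: ◇r is true, so ¬◇r is false.
      At v: ◇r requires r at some successor in {u, v, z, t}.
        r holds at z, so ◇r is true at v.
Satisfying worlds: {u, v, w, y, t}

u, v, w, y, t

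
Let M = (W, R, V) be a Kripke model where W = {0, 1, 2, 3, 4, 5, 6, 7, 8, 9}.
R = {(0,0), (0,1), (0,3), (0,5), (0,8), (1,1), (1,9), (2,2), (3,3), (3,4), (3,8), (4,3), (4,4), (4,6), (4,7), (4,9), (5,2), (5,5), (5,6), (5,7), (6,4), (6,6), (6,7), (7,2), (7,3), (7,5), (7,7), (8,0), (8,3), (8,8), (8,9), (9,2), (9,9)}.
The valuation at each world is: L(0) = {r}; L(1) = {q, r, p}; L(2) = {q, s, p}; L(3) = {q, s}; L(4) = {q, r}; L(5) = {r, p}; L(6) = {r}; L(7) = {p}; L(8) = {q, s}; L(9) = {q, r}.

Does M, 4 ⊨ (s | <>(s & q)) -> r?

Yes

At 4: s | <>(s & q) is true, r is true, so (s | <>(s & q)) -> r is true.
  At 4: s is false, <>(s & q) is true, so s | <>(s & q) is true.
    At 4: <>(s & q) requires s & q at some successor in {3, 4, 6, 7, 9}.
      s & q holds at 3, so <>(s & q) is true at 4.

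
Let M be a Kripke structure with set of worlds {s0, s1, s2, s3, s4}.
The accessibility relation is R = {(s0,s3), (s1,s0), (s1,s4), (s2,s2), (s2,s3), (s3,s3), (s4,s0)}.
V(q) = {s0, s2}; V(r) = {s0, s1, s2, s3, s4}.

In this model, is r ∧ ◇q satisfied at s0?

Recall that ◇ψ holds at a world iff ψ holds at some accessible world.
At s0: r is true, ◇q is false, so r ∧ ◇q is false.
  At s0: ◇q requires q at some successor in {s3}.
    At s3: q is false.
  So ◇q is false at s0.

No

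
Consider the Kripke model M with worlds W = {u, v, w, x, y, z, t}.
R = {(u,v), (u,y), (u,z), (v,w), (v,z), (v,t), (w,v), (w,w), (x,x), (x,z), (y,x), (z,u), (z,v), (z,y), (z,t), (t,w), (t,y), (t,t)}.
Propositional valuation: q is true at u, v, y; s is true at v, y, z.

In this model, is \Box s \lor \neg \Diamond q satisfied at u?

At u: \Box s is true, \neg \Diamond q is false, so \Box s \lor \neg \Diamond q is true.
  At u: \Box s requires s at every successor {v, y, z}.
    At v: s is true.
    At y: s is true.
    At z: s is true.
  So \Box s is true at u.
  At u: \Diamond q is true, so \neg \Diamond q is false.
    At u: \Diamond q requires q at some successor in {v, y, z}.
      q holds at v, so \Diamond q is true at u.

Yes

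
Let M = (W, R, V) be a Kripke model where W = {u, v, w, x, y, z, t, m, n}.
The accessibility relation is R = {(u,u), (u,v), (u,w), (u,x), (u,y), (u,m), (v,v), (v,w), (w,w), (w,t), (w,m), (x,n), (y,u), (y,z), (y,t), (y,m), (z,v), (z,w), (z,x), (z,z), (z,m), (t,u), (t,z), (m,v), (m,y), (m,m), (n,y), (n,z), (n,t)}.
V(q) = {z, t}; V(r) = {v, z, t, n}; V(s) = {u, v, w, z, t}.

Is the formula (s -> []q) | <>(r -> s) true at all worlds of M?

Recall that []ψ holds at a world iff ψ holds at every accessible world, and <>ψ holds iff ψ holds at some accessible world.
Let φ = (s -> []q) | <>(r -> s). Evaluate φ at each world:
  u (successors {u, v, w, x, y, m}): φ is true.
  v (successors {v, w}): φ is true.
  w (successors {w, t, m}): φ is true.
  x (successors {n}): φ is true.
  y (successors {u, z, t, m}): φ is true.
  z (successors {v, w, x, z, m}): φ is true.
  t (successors {u, z}): φ is true.
  m (successors {v, y, m}): φ is true.
  n (successors {y, z, t}): φ is true.
For instance, at v:
  At v: s -> []q is false, <>(r -> s) is true, so (s -> []q) | <>(r -> s) is true.
    At v: s is true, []q is false, so s -> []q is false.
      At v: []q requires q at every successor {v, w}.
        q fails at v, so []q is false at v.
    At v: <>(r -> s) requires r -> s at some successor in {v, w}.
      r -> s holds at v, so <>(r -> s) is true at v.

Yes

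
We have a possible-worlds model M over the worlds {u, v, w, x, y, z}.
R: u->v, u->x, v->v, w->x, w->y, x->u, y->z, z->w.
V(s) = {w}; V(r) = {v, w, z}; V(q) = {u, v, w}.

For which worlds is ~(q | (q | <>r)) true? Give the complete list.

x

Recall that <>ψ holds at a world iff ψ holds at some accessible world.
Let φ = ~(q | (q | <>r)). Evaluate φ at each world:
  u (successors {v, x}): φ is false.
  v (successors {v}): φ is false.
  w (successors {x, y}): φ is false.
  x (successors {u}): φ is true.
  y (successors {z}): φ is false.
  z (successors {w}): φ is false.
For instance, at z:
  At z: q | (q | <>r) is true, so ~(q | (q | <>r)) is false.
    At z: q is false, q | <>r is true, so q | (q | <>r) is true.
      At z: q is false, <>r is true, so q | <>r is true.
Satisfying worlds: {x}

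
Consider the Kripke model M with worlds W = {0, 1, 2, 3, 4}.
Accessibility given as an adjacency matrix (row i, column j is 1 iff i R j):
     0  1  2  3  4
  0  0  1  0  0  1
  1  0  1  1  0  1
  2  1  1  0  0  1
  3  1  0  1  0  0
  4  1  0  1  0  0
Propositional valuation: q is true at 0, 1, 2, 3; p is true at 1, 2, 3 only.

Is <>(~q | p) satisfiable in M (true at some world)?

Let φ = <>(~q | p). Evaluate φ at each world:
  0 (successors {1, 4}): φ is true.
  1 (successors {1, 2, 4}): φ is true.
  2 (successors {0, 1, 4}): φ is true.
  3 (successors {0, 2}): φ is true.
  4 (successors {0, 2}): φ is true.
Detail at 0 (witness):
  At 0: <>(~q | p) requires ~q | p at some successor in {1, 4}.
    ~q | p holds at 1, so <>(~q | p) is true at 0.

Yes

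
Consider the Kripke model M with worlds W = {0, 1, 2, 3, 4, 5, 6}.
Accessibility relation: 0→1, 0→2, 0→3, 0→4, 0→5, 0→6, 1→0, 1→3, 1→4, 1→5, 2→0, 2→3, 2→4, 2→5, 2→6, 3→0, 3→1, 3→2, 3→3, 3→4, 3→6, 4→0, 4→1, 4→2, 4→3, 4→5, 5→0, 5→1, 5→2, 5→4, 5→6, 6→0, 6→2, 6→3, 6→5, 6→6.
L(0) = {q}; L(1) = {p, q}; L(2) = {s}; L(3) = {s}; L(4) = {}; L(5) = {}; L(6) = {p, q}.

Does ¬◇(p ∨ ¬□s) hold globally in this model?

No

Let φ = ¬◇(p ∨ ¬□s). Evaluate φ at each world:
  0 (successors {1, 2, 3, 4, 5, 6}): φ is false.
  1 (successors {0, 3, 4, 5}): φ is false.
  2 (successors {0, 3, 4, 5, 6}): φ is false.
  3 (successors {0, 1, 2, 3, 4, 6}): φ is false.
  4 (successors {0, 1, 2, 3, 5}): φ is false.
  5 (successors {0, 1, 2, 4, 6}): φ is false.
  6 (successors {0, 2, 3, 5, 6}): φ is false.
Detail at 0 (counterexample):
  At 0: ◇(p ∨ ¬□s) is true, so ¬◇(p ∨ ¬□s) is false.
    At 0: ◇(p ∨ ¬□s) requires p ∨ ¬□s at some successor in {1, 2, 3, 4, 5, 6}.
      p ∨ ¬□s holds at 1, so ◇(p ∨ ¬□s) is true at 0.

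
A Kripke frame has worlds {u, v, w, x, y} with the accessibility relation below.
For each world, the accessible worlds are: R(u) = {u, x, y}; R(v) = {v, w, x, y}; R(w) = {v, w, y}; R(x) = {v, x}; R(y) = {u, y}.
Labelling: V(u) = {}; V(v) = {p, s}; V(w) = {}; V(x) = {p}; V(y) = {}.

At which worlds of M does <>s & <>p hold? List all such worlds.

v, w, x

Let φ = <>s & <>p. Evaluate φ at each world:
  u (successors {u, x, y}): φ is false.
  v (successors {v, w, x, y}): φ is true.
  w (successors {v, w, y}): φ is true.
  x (successors {v, x}): φ is true.
  y (successors {u, y}): φ is false.
For instance, at u:
  At u: <>s is false, <>p is true, so <>s & <>p is false.
    At u: <>s requires s at some successor in {u, x, y}.
      At u: s is false.
      At x: s is false.
      At y: s is false.
    So <>s is false at u.
    At u: <>p requires p at some successor in {u, x, y}.
      p holds at x, so <>p is true at u.
Satisfying worlds: {v, w, x}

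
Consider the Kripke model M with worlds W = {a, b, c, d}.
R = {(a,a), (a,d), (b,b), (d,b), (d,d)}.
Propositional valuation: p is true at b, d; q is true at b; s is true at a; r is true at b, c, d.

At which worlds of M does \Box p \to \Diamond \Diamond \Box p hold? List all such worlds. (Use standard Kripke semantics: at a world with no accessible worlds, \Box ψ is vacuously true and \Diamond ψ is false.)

Let φ = \Box p \to \Diamond \Diamond \Box p. Evaluate φ at each world:
  a (successors {a, d}): φ is true.
  b (successors {b}): φ is true.
  c (successors ∅): φ is false.
  d (successors {b, d}): φ is true.
For instance, at d:
  At d: \Box p is true, \Diamond \Diamond \Box p is true, so \Box p \to \Diamond \Diamond \Box p is true.
    At d: \Box p requires p at every successor {b, d}.
      At b: p is true.
      At d: p is true.
    So \Box p is true at d.
    At d: \Diamond \Diamond \Box p requires \Diamond \Box p at some successor in {b, d}.
      \Diamond \Box p holds at b, so \Diamond \Diamond \Box p is true at d.
Satisfying worlds: {a, b, d}

a, b, d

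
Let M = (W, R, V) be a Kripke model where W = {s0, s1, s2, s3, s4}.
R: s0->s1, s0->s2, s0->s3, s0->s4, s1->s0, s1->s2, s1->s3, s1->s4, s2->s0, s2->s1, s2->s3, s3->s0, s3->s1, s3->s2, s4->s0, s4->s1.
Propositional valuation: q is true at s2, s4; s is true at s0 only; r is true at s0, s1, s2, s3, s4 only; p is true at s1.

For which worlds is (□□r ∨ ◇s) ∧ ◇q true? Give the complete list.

s0, s1, s3

Recall that □ψ holds at a world iff ψ holds at every accessible world, and ◇ψ holds iff ψ holds at some accessible world.
Let φ = (□□r ∨ ◇s) ∧ ◇q. Evaluate φ at each world:
  s0 (successors {s1, s2, s3, s4}): φ is true.
  s1 (successors {s0, s2, s3, s4}): φ is true.
  s2 (successors {s0, s1, s3}): φ is false.
  s3 (successors {s0, s1, s2}): φ is true.
  s4 (successors {s0, s1}): φ is false.
For instance, at s3:
  At s3: □□r ∨ ◇s is true, ◇q is true, so (□□r ∨ ◇s) ∧ ◇q is true.
    At s3: □□r is true, ◇s is true, so □□r ∨ ◇s is true.
      At s3: □□r requires □r at every successor {s0, s1, s2}.
        At s0: □r is true.
        At s1: □r is true.
        At s2: □r is true.
      So □□r is true at s3.
      At s3: ◇s requires s at some successor in {s0, s1, s2}.
        s holds at s0, so ◇s is true at s3.
    At s3: ◇q requires q at some successor in {s0, s1, s2}.
      q holds at s2, so ◇q is true at s3.
Satisfying worlds: {s0, s1, s3}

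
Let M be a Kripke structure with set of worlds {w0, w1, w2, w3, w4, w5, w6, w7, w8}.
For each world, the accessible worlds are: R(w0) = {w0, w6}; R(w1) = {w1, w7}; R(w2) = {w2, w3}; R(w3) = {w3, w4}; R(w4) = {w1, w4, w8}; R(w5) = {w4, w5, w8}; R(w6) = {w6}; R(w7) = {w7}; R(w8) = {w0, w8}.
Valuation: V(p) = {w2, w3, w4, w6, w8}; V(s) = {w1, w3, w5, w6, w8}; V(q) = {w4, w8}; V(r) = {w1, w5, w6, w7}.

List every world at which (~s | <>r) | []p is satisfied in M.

Let φ = (~s | <>r) | []p. Evaluate φ at each world:
  w0 (successors {w0, w6}): φ is true.
  w1 (successors {w1, w7}): φ is true.
  w2 (successors {w2, w3}): φ is true.
  w3 (successors {w3, w4}): φ is true.
  w4 (successors {w1, w4, w8}): φ is true.
  w5 (successors {w4, w5, w8}): φ is true.
  w6 (successors {w6}): φ is true.
  w7 (successors {w7}): φ is true.
  w8 (successors {w0, w8}): φ is false.
For instance, at w3:
  At w3: ~s | <>r is false, []p is true, so (~s | <>r) | []p is true.
    At w3: ~s is false, <>r is false, so ~s | <>r is false.
      At w3: <>r requires r at some successor in {w3, w4}.
        At w3: r is false.
        At w4: r is false.
      So <>r is false at w3.
    At w3: []p requires p at every successor {w3, w4}.
      At w3: p is true.
      At w4: p is true.
    So []p is true at w3.
Satisfying worlds: {w0, w1, w2, w3, w4, w5, w6, w7}

w0, w1, w2, w3, w4, w5, w6, w7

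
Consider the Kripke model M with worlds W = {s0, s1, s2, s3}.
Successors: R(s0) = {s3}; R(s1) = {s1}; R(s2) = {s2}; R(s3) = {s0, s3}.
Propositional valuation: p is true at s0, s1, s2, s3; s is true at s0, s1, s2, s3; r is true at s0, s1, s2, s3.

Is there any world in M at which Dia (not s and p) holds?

No

Let φ = Dia (not s and p). Evaluate φ at each world:
  s0 (successors {s3}): φ is false.
  s1 (successors {s1}): φ is false.
  s2 (successors {s2}): φ is false.
  s3 (successors {s0, s3}): φ is false.
For instance, at s0:
  At s0: Dia (not s and p) requires not s and p at some successor in {s3}.
    At s3: not s and p is false.
  So Dia (not s and p) is false at s0.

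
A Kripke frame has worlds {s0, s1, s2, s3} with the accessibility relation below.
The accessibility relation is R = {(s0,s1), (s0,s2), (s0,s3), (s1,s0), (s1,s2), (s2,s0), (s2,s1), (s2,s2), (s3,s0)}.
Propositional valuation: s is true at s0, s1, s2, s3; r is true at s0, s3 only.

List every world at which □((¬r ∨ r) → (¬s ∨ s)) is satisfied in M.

Let φ = □((¬r ∨ r) → (¬s ∨ s)). Evaluate φ at each world:
  s0 (successors {s1, s2, s3}): φ is true.
  s1 (successors {s0, s2}): φ is true.
  s2 (successors {s0, s1, s2}): φ is true.
  s3 (successors {s0}): φ is true.
For instance, at s0:
  At s0: □((¬r ∨ r) → (¬s ∨ s)) requires (¬r ∨ r) → (¬s ∨ s) at every successor {s1, s2, s3}.
    At s1: (¬r ∨ r) → (¬s ∨ s) is true.
    At s2: (¬r ∨ r) → (¬s ∨ s) is true.
    At s3: (¬r ∨ r) → (¬s ∨ s) is true.
  So □((¬r ∨ r) → (¬s ∨ s)) is true at s0.
Satisfying worlds: {s0, s1, s2, s3}

s0, s1, s2, s3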